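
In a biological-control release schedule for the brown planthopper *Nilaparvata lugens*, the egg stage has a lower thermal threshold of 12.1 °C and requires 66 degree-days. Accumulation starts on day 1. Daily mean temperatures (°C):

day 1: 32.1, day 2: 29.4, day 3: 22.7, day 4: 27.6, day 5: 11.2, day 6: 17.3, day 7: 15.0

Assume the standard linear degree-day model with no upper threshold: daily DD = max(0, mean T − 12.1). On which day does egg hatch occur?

Daily DD above 12.1 °C: 20.0, 17.3, 10.6, 15.5, 0.0, 5.2, 2.9.
Cumulative: 20.0, 37.3, 47.9, 63.4, 63.4, 68.6, 71.5.
The total first reaches 66 DD on day 6.

day 6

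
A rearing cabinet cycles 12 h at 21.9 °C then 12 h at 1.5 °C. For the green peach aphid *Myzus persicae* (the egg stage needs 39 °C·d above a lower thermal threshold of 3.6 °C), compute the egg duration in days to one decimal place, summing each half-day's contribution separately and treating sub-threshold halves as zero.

4.3 days

Day half: max(0, 21.9 − 3.6) × 0.5 = 18.3 × 0.5 = 9.15 DD.
Night half: max(0, 1.5 − 3.6) × 0.5 = 0.0 × 0.5 = 0.00 DD.
Per 24 h: 9.15 DD/day.
Duration = 39 / 9.15 = 4.262 ≈ 4.3 days.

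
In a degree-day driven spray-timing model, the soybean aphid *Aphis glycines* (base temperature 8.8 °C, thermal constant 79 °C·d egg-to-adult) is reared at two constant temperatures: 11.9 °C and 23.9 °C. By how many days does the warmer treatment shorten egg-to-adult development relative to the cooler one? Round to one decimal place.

20.3 days

At 11.9 °C: 79 / (11.9 − 8.8) = 79 / 3.1 = 25.484 d.
At 23.9 °C: 79 / (23.9 − 8.8) = 79 / 15.1 = 5.232 d.
Difference = |25.484 − 5.232| = 20.252 ≈ 20.3 days.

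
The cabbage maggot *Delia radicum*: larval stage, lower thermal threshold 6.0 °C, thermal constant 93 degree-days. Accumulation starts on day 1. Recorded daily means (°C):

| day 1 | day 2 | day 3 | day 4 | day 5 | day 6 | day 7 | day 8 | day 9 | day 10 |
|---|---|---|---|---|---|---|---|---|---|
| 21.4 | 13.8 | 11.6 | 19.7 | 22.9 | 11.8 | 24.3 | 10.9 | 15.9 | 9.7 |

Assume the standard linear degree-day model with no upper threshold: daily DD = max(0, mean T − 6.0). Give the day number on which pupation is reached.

day 9

Daily DD above 6.0 °C: 15.4, 7.8, 5.6, 13.7, 16.9, 5.8, 18.3, 4.9, 9.9, 3.7.
Cumulative: 15.4, 23.2, 28.8, 42.5, 59.4, 65.2, 83.5, 88.4, 98.3, 102.0.
The total first reaches 93 DD on day 9.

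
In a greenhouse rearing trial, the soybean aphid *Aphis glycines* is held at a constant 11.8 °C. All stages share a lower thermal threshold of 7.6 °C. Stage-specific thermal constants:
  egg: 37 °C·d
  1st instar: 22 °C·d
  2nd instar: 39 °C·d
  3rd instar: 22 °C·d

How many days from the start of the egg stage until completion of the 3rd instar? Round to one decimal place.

28.6 days

Daily accumulation at 11.8 °C = 11.8 − 7.6 = 4.2 DD/day.
Total K = 37 + 22 + 39 + 22 = 120 DD.
Total duration = 120 / 4.2 = 28.571 ≈ 28.6 days.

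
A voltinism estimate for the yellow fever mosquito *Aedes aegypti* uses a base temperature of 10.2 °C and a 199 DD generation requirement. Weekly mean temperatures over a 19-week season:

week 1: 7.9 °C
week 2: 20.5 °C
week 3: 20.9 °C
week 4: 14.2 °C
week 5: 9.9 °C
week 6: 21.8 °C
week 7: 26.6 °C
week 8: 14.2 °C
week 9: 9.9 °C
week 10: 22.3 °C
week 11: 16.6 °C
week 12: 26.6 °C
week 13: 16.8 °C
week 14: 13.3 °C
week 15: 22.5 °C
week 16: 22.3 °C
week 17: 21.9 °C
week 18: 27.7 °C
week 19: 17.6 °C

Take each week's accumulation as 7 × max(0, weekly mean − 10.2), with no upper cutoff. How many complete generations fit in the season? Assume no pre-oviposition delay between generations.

5 generations

Weekly DD (7 × max(0, T̄ − 10.2)): 0.0, 72.1, 74.9, 28.0, 0.0, 81.2, 114.8, 28.0, 0.0, 84.7, 44.8, 114.8, 46.2, 21.7, 86.1, 84.7, 81.9, 122.5, 51.8.
Season total = 1138.2 DD.
Complete generations = ⌊1138.2 / 199⌋ = 5.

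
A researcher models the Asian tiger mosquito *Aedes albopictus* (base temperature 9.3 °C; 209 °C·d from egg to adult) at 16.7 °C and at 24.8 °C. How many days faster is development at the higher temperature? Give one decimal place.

14.8 days

At 16.7 °C: 209 / (16.7 − 9.3) = 209 / 7.4 = 28.243 d.
At 24.8 °C: 209 / (24.8 − 9.3) = 209 / 15.5 = 13.484 d.
Difference = |28.243 − 13.484| = 14.759 ≈ 14.8 days.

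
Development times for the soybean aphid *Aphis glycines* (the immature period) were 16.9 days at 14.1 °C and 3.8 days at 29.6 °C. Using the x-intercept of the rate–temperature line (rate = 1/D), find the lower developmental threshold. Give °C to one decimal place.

Under the model K = D·(T − T_b), so D₁·(T₁ − T_b) = D₂·(T₂ − T_b).
16.9·(14.1 − T_b) = 3.8·(29.6 − T_b)
T_b = (16.9·14.1 − 3.8·29.6) / (16.9 − 3.8) = 125.81 / 13.1 = 9.604 °C ≈ 9.6 °C.

9.6 °C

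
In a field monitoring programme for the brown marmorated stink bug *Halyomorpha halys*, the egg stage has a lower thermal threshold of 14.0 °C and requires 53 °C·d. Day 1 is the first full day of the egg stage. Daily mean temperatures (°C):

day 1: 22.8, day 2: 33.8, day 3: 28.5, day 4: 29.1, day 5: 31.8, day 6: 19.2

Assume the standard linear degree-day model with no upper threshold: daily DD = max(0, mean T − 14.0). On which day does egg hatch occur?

Daily DD above 14.0 °C: 8.8, 19.8, 14.5, 15.1, 17.8, 5.2.
Cumulative: 8.8, 28.6, 43.1, 58.2, 76.0, 81.2.
The total first reaches 53 DD on day 4.

day 4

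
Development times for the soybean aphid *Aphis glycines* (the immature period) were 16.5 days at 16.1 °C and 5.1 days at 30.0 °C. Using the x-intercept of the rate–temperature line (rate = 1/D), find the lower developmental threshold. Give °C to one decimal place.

9.9 °C

Under the model K = D·(T − T_b), so D₁·(T₁ − T_b) = D₂·(T₂ − T_b).
16.5·(16.1 − T_b) = 5.1·(30.0 − T_b)
T_b = (16.5·16.1 − 5.1·30.0) / (16.5 − 5.1) = 112.65 / 11.4 = 9.882 °C ≈ 9.9 °C.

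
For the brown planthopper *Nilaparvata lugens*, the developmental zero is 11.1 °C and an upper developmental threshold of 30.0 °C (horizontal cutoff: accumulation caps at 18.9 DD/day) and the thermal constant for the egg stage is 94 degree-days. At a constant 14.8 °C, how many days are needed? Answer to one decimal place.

Daily accumulation = 14.8 − 11.1 = 3.7 DD/day.
Duration = 94 / 3.7 = 25.405 ≈ 25.4 days.

25.4 days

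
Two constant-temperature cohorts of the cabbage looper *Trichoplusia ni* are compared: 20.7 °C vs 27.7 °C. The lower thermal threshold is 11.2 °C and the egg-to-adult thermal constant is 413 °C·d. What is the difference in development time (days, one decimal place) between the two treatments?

18.4 days

At 20.7 °C: 413 / (20.7 − 11.2) = 413 / 9.5 = 43.474 d.
At 27.7 °C: 413 / (27.7 − 11.2) = 413 / 16.5 = 25.030 d.
Difference = |43.474 − 25.030| = 18.443 ≈ 18.4 days.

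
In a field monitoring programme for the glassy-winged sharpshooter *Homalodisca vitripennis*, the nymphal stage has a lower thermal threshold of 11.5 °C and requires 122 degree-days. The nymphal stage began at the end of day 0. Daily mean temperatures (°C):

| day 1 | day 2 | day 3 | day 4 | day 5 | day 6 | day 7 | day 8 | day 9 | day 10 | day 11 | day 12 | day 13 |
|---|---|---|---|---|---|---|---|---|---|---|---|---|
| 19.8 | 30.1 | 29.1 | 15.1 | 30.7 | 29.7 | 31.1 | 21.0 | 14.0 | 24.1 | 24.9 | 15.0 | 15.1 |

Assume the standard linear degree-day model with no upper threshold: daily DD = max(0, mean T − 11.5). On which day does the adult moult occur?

Daily DD above 11.5 °C: 8.3, 18.6, 17.6, 3.6, 19.2, 18.2, 19.6, 9.5, 2.5, 12.6, 13.4, 3.5, 3.6.
Cumulative: 8.3, 26.9, 44.5, 48.1, 67.3, 85.5, 105.1, 114.6, 117.1, 129.7, 143.1, 146.6, 150.2.
The total first reaches 122 DD on day 10.

day 10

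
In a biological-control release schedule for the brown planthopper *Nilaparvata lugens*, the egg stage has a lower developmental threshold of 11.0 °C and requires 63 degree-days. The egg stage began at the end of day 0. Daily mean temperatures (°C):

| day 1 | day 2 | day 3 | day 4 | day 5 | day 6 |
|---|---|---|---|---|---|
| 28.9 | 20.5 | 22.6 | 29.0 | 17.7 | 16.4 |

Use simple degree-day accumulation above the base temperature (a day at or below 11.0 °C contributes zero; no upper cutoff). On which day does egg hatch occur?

Daily DD above 11.0 °C: 17.9, 9.5, 11.6, 18.0, 6.7, 5.4.
Cumulative: 17.9, 27.4, 39.0, 57.0, 63.7, 69.1.
The total first reaches 63 DD on day 5.

day 5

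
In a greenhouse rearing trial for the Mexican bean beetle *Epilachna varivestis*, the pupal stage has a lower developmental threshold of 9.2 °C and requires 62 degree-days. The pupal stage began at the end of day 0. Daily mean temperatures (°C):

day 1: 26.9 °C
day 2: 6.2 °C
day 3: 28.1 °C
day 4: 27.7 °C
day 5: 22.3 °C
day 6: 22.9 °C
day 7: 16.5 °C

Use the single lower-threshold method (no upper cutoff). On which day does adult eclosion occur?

day 5

Daily DD above 9.2 °C: 17.7, 0.0, 18.9, 18.5, 13.1, 13.7, 7.3.
Cumulative: 17.7, 17.7, 36.6, 55.1, 68.2, 81.9, 89.2.
The total first reaches 62 DD on day 5.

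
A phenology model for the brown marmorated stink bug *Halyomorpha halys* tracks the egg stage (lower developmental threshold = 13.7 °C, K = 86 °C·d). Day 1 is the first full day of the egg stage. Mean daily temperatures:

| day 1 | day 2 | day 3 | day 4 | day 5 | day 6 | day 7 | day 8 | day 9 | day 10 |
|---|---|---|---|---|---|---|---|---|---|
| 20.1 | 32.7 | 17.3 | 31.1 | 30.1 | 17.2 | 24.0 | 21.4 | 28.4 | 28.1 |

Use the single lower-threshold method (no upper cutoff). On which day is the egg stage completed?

day 9

Daily DD above 13.7 °C: 6.4, 19.0, 3.6, 17.4, 16.4, 3.5, 10.3, 7.7, 14.7, 14.4.
Cumulative: 6.4, 25.4, 29.0, 46.4, 62.8, 66.3, 76.6, 84.3, 99.0, 113.4.
The total first reaches 86 DD on day 9.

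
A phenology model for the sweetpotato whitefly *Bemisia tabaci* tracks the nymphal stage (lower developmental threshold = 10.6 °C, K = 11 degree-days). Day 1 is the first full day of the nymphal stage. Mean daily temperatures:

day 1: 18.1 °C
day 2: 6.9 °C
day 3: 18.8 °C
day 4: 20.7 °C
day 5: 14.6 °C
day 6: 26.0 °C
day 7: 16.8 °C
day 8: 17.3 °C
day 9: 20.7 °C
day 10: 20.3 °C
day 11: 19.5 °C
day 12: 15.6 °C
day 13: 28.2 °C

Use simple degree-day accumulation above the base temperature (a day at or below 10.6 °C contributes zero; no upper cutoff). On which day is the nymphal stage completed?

day 3

Daily DD above 10.6 °C: 7.5, 0.0, 8.2, 10.1, 4.0, 15.4, 6.2, 6.7, 10.1, 9.7, 8.9, 5.0, 17.6.
Cumulative: 7.5, 7.5, 15.7, 25.8, 29.8, 45.2, 51.4, 58.1, 68.2, 77.9, 86.8, 91.8, 109.4.
The total first reaches 11 DD on day 3.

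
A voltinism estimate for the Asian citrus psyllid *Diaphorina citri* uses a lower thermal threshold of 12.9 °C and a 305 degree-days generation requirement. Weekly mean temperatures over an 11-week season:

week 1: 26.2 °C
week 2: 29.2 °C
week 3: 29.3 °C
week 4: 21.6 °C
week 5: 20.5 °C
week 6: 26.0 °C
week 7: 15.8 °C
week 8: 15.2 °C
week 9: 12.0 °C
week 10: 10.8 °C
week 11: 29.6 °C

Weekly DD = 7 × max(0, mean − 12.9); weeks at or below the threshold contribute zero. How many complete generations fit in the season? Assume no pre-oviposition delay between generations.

Weekly DD (7 × max(0, T̄ − 12.9)): 93.1, 114.1, 114.8, 60.9, 53.2, 91.7, 20.3, 16.1, 0.0, 0.0, 116.9.
Season total = 681.1 DD.
Complete generations = ⌊681.1 / 305⌋ = 2.

2 generations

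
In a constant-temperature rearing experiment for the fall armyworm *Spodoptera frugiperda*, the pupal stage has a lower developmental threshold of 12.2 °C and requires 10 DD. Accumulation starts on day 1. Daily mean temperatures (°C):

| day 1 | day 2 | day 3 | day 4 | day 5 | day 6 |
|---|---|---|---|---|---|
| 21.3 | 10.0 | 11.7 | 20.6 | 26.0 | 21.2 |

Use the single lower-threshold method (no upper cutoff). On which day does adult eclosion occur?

Daily DD above 12.2 °C: 9.1, 0.0, 0.0, 8.4, 13.8, 9.0.
Cumulative: 9.1, 9.1, 9.1, 17.5, 31.3, 40.3.
The total first reaches 10 DD on day 4.

day 4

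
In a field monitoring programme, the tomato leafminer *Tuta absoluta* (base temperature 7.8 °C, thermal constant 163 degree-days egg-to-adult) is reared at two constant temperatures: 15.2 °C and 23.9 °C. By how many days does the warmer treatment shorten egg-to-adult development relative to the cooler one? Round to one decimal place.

11.9 days

At 15.2 °C: 163 / (15.2 − 7.8) = 163 / 7.4 = 22.027 d.
At 23.9 °C: 163 / (23.9 − 7.8) = 163 / 16.1 = 10.124 d.
Difference = |22.027 − 10.124| = 11.903 ≈ 11.9 days.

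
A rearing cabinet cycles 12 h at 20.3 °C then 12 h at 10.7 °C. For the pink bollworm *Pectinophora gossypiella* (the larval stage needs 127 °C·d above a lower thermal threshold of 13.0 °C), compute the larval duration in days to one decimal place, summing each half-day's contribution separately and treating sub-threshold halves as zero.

Day half: max(0, 20.3 − 13.0) × 0.5 = 7.3 × 0.5 = 3.65 DD.
Night half: max(0, 10.7 − 13.0) × 0.5 = 0.0 × 0.5 = 0.00 DD.
Per 24 h: 3.65 DD/day.
Duration = 127 / 3.65 = 34.795 ≈ 34.8 days.

34.8 days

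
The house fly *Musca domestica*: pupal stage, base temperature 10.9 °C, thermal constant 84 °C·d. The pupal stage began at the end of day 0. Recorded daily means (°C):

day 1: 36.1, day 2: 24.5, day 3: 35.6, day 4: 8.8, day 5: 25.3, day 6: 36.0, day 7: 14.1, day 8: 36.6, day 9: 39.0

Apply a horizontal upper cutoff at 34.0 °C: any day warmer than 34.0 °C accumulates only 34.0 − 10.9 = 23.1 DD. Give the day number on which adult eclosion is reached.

Daily DD above 10.9 °C (capped at 23.1): 23.1, 13.6, 23.1, 0.0, 14.4, 23.1, 3.2, 23.1, 23.1.
Cumulative: 23.1, 36.7, 59.8, 59.8, 74.2, 97.3, 100.5, 123.6, 146.7.
The total first reaches 84 DD on day 6.

day 6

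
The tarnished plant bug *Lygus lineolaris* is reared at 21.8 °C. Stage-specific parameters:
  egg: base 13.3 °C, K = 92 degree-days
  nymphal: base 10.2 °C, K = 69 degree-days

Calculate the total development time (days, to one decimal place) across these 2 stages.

16.8 days

egg: 92 / (21.8 − 13.3) = 92 / 8.5 = 10.824 d.
nymphal: 69 / (21.8 − 10.2) = 69 / 11.6 = 5.948 d.
Sum = 16.772 ≈ 16.8 days.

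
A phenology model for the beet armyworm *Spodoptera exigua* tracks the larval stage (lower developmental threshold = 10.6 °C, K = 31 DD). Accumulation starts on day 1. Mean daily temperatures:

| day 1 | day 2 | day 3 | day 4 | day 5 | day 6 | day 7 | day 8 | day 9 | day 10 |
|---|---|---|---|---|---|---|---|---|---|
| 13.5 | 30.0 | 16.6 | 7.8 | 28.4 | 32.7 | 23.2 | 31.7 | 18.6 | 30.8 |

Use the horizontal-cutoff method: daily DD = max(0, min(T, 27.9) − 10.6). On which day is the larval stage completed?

Daily DD above 10.6 °C (capped at 17.3): 2.9, 17.3, 6.0, 0.0, 17.3, 17.3, 12.6, 17.3, 8.0, 17.3.
Cumulative: 2.9, 20.2, 26.2, 26.2, 43.5, 60.8, 73.4, 90.7, 98.7, 116.0.
The total first reaches 31 DD on day 5.

day 5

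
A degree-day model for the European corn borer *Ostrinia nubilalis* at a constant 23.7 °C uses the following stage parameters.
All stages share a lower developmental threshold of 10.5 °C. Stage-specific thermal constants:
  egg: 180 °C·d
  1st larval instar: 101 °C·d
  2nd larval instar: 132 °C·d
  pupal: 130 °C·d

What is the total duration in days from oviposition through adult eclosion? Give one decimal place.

41.1 days

Daily accumulation at 23.7 °C = 23.7 − 10.5 = 13.2 DD/day.
Total K = 180 + 101 + 132 + 130 = 543 DD.
Total duration = 543 / 13.2 = 41.136 ≈ 41.1 days.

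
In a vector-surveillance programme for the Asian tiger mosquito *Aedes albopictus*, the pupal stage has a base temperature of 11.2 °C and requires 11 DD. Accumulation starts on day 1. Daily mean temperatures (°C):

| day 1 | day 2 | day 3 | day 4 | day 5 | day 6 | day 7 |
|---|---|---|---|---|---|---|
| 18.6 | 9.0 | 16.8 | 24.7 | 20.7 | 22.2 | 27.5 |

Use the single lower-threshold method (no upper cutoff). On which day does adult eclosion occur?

day 3

Daily DD above 11.2 °C: 7.4, 0.0, 5.6, 13.5, 9.5, 11.0, 16.3.
Cumulative: 7.4, 7.4, 13.0, 26.5, 36.0, 47.0, 63.3.
The total first reaches 11 DD on day 3.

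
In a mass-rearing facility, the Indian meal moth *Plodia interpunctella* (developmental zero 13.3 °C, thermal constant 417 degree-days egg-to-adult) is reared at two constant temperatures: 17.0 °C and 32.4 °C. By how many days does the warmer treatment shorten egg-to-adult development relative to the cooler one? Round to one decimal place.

At 17.0 °C: 417 / (17.0 − 13.3) = 417 / 3.7 = 112.703 d.
At 32.4 °C: 417 / (32.4 − 13.3) = 417 / 19.1 = 21.832 d.
Difference = |112.703 − 21.832| = 90.870 ≈ 90.9 days.

90.9 days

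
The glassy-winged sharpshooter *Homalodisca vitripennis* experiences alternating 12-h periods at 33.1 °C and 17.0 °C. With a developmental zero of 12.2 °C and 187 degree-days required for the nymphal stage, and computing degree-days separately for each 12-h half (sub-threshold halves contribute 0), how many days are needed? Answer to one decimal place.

14.6 days

Day half: max(0, 33.1 − 12.2) × 0.5 = 20.9 × 0.5 = 10.45 DD.
Night half: max(0, 17.0 − 12.2) × 0.5 = 4.8 × 0.5 = 2.40 DD.
Per 24 h: 12.85 DD/day.
Duration = 187 / 12.85 = 14.553 ≈ 14.6 days.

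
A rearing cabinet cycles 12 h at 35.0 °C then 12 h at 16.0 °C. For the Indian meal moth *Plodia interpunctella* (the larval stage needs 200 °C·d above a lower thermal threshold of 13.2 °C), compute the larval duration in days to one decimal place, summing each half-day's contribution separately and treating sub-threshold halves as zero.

16.3 days

Day half: max(0, 35.0 − 13.2) × 0.5 = 21.8 × 0.5 = 10.90 DD.
Night half: max(0, 16.0 − 13.2) × 0.5 = 2.8 × 0.5 = 1.40 DD.
Per 24 h: 12.30 DD/day.
Duration = 200 / 12.30 = 16.260 ≈ 16.3 days.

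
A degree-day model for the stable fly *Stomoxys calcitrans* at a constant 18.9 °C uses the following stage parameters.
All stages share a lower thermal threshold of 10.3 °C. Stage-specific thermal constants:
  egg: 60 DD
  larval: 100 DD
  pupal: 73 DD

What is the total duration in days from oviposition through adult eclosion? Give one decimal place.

Daily accumulation at 18.9 °C = 18.9 − 10.3 = 8.6 DD/day.
Total K = 60 + 100 + 73 = 233 DD.
Total duration = 233 / 8.6 = 27.093 ≈ 27.1 days.

27.1 days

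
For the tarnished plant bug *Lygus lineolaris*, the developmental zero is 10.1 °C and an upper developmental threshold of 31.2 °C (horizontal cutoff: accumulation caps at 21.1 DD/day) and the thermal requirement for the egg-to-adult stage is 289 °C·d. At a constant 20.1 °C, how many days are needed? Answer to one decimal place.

Daily accumulation = 20.1 − 10.1 = 10.0 DD/day.
Duration = 289 / 10.0 = 28.900 ≈ 28.9 days.

28.9 days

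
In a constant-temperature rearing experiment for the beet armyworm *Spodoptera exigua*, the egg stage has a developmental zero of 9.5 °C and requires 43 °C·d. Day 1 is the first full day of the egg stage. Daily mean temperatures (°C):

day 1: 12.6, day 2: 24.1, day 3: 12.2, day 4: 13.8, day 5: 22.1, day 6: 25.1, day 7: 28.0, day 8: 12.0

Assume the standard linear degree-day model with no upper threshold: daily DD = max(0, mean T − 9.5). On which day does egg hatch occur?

Daily DD above 9.5 °C: 3.1, 14.6, 2.7, 4.3, 12.6, 15.6, 18.5, 2.5.
Cumulative: 3.1, 17.7, 20.4, 24.7, 37.3, 52.9, 71.4, 73.9.
The total first reaches 43 DD on day 6.

day 6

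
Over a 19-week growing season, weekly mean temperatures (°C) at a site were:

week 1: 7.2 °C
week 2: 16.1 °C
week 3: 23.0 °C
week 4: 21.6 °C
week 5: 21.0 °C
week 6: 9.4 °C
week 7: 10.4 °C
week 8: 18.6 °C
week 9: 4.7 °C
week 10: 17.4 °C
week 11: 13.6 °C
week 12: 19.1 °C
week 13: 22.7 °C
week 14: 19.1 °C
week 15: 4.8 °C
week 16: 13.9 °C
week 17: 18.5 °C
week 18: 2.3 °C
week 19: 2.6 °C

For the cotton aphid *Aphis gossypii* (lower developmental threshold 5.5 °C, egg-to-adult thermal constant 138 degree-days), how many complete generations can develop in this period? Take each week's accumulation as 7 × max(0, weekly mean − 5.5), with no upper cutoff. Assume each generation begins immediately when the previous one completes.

Weekly DD (7 × max(0, T̄ − 5.5)): 11.9, 74.2, 122.5, 112.7, 108.5, 27.3, 34.3, 91.7, 0.0, 83.3, 56.7, 95.2, 120.4, 95.2, 0.0, 58.8, 91.0, 0.0, 0.0.
Season total = 1183.7 DD.
Complete generations = ⌊1183.7 / 138⌋ = 8.

8 generations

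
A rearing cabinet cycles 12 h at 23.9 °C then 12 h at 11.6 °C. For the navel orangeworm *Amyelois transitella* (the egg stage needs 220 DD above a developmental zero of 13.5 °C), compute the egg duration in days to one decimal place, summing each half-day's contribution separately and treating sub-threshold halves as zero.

Day half: max(0, 23.9 − 13.5) × 0.5 = 10.4 × 0.5 = 5.20 DD.
Night half: max(0, 11.6 − 13.5) × 0.5 = 0.0 × 0.5 = 0.00 DD.
Per 24 h: 5.20 DD/day.
Duration = 220 / 5.20 = 42.308 ≈ 42.3 days.

42.3 days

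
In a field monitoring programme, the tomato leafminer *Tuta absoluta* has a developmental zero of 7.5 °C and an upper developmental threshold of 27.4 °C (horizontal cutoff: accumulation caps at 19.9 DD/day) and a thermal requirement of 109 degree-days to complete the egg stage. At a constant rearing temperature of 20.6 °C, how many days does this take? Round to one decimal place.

Daily accumulation = 20.6 − 7.5 = 13.1 DD/day.
Duration = 109 / 13.1 = 8.321 ≈ 8.3 days.

8.3 days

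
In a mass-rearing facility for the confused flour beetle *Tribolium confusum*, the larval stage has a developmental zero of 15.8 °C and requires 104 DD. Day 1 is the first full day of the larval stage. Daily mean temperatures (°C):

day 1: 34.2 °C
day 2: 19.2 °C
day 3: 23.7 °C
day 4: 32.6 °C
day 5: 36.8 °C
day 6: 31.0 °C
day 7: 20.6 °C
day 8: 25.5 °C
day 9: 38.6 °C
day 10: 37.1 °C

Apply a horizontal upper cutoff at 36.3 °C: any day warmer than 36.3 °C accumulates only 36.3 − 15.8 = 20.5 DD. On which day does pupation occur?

day 9

Daily DD above 15.8 °C (capped at 20.5): 18.4, 3.4, 7.9, 16.8, 20.5, 15.2, 4.8, 9.7, 20.5, 20.5.
Cumulative: 18.4, 21.8, 29.7, 46.5, 67.0, 82.2, 87.0, 96.7, 117.2, 137.7.
The total first reaches 104 DD on day 9.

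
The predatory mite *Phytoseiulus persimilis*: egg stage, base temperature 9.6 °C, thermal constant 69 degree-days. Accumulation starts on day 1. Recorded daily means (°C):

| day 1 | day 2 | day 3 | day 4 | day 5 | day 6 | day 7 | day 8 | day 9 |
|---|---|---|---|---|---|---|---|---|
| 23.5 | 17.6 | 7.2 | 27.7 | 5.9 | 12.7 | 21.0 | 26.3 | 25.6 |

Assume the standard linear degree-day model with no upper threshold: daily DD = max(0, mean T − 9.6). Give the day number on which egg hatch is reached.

Daily DD above 9.6 °C: 13.9, 8.0, 0.0, 18.1, 0.0, 3.1, 11.4, 16.7, 16.0.
Cumulative: 13.9, 21.9, 21.9, 40.0, 40.0, 43.1, 54.5, 71.2, 87.2.
The total first reaches 69 DD on day 8.

day 8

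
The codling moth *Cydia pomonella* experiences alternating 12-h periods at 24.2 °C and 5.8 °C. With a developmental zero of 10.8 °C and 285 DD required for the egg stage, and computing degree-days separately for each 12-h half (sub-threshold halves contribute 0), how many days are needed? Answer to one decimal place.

42.5 days

Day half: max(0, 24.2 − 10.8) × 0.5 = 13.4 × 0.5 = 6.70 DD.
Night half: max(0, 5.8 − 10.8) × 0.5 = 0.0 × 0.5 = 0.00 DD.
Per 24 h: 6.70 DD/day.
Duration = 285 / 6.70 = 42.537 ≈ 42.5 days.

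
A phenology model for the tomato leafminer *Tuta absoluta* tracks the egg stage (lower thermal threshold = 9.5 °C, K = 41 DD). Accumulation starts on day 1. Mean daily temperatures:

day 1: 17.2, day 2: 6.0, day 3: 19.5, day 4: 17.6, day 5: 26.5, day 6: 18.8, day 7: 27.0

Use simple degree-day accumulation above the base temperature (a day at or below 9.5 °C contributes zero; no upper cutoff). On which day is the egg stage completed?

Daily DD above 9.5 °C: 7.7, 0.0, 10.0, 8.1, 17.0, 9.3, 17.5.
Cumulative: 7.7, 7.7, 17.7, 25.8, 42.8, 52.1, 69.6.
The total first reaches 41 DD on day 5.

day 5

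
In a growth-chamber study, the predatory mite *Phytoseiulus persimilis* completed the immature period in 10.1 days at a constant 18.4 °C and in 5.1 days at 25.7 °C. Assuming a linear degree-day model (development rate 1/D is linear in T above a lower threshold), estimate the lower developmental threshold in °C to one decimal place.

Under the model K = D·(T − T_b), so D₁·(T₁ − T_b) = D₂·(T₂ − T_b).
10.1·(18.4 − T_b) = 5.1·(25.7 − T_b)
T_b = (10.1·18.4 − 5.1·25.7) / (10.1 − 5.1) = 54.77 / 5.0 = 10.954 °C ≈ 11.0 °C.

11.0 °C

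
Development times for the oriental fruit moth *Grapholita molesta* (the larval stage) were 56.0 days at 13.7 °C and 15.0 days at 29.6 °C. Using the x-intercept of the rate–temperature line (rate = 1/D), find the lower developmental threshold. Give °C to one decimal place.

7.9 °C

Equal thermal constants: D₁(T₁ − T_b) = D₂(T₂ − T_b).
56.0·(13.7 − T_b) = 15.0·(29.6 − T_b)
T_b = (56.0·13.7 − 15.0·29.6) / (56.0 − 15.0) = 323.20 / 41.0 = 7.883 °C ≈ 7.9 °C.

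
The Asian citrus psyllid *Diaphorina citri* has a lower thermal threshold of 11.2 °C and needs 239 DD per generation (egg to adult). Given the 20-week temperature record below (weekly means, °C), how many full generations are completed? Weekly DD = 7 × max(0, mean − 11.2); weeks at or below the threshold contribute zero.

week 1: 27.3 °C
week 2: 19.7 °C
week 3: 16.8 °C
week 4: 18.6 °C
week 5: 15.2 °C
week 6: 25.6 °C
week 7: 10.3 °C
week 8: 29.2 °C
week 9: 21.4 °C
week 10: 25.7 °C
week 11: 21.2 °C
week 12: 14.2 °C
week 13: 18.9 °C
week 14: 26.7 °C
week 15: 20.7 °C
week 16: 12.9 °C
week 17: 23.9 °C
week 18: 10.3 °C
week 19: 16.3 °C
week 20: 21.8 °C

5 generations

Weekly DD (7 × max(0, T̄ − 11.2)): 112.7, 59.5, 39.2, 51.8, 28.0, 100.8, 0.0, 126.0, 71.4, 101.5, 70.0, 21.0, 53.9, 108.5, 66.5, 11.9, 88.9, 0.0, 35.7, 74.2.
Season total = 1221.5 DD.
Complete generations = ⌊1221.5 / 239⌋ = 5.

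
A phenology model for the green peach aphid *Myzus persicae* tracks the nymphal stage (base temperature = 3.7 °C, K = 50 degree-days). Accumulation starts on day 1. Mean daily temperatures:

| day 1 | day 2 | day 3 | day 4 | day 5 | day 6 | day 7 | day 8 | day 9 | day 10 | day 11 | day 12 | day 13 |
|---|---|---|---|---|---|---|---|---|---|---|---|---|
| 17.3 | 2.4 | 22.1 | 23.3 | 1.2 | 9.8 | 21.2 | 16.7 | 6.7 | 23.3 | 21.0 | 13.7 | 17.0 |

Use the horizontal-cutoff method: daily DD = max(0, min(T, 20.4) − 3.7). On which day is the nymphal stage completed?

Daily DD above 3.7 °C (capped at 16.7): 13.6, 0.0, 16.7, 16.7, 0.0, 6.1, 16.7, 13.0, 3.0, 16.7, 16.7, 10.0, 13.3.
Cumulative: 13.6, 13.6, 30.3, 47.0, 47.0, 53.1, 69.8, 82.8, 85.8, 102.5, 119.2, 129.2, 142.5.
The total first reaches 50 DD on day 6.

day 6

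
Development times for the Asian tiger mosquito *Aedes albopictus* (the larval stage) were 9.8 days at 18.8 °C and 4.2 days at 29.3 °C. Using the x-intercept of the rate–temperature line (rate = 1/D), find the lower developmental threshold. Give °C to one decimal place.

Under the model K = D·(T − T_b), so D₁·(T₁ − T_b) = D₂·(T₂ − T_b).
9.8·(18.8 − T_b) = 4.2·(29.3 − T_b)
T_b = (9.8·18.8 − 4.2·29.3) / (9.8 − 4.2) = 61.18 / 5.6 = 10.925 °C ≈ 10.9 °C.

10.9 °C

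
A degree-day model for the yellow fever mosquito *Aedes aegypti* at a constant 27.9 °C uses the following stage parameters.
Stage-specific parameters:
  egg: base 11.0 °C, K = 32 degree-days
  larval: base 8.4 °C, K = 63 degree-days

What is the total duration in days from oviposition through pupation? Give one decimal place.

egg: 32 / (27.9 − 11.0) = 32 / 16.9 = 1.893 d.
larval: 63 / (27.9 − 8.4) = 63 / 19.5 = 3.231 d.
Sum = 5.124 ≈ 5.1 days.

5.1 days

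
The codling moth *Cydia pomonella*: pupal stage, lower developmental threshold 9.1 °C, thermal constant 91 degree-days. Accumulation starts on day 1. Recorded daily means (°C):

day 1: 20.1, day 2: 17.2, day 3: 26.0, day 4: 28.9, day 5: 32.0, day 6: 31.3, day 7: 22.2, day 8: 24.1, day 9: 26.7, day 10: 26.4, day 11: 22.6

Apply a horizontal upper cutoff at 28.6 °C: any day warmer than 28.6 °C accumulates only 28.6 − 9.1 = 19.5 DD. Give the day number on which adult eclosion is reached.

day 6

Daily DD above 9.1 °C (capped at 19.5): 11.0, 8.1, 16.9, 19.5, 19.5, 19.5, 13.1, 15.0, 17.6, 17.3, 13.5.
Cumulative: 11.0, 19.1, 36.0, 55.5, 75.0, 94.5, 107.6, 122.6, 140.2, 157.5, 171.0.
The total first reaches 91 DD on day 6.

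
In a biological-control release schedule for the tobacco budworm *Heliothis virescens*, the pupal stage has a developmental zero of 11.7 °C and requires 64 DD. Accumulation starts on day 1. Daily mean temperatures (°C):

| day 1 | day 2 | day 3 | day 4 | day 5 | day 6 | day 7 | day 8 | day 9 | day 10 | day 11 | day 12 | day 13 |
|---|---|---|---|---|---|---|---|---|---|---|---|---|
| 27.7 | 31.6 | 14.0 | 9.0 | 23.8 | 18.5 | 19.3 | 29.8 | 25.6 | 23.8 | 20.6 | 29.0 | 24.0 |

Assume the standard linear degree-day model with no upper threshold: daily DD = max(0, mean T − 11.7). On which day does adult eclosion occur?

day 7

Daily DD above 11.7 °C: 16.0, 19.9, 2.3, 0.0, 12.1, 6.8, 7.6, 18.1, 13.9, 12.1, 8.9, 17.3, 12.3.
Cumulative: 16.0, 35.9, 38.2, 38.2, 50.3, 57.1, 64.7, 82.8, 96.7, 108.8, 117.7, 135.0, 147.3.
The total first reaches 64 DD on day 7.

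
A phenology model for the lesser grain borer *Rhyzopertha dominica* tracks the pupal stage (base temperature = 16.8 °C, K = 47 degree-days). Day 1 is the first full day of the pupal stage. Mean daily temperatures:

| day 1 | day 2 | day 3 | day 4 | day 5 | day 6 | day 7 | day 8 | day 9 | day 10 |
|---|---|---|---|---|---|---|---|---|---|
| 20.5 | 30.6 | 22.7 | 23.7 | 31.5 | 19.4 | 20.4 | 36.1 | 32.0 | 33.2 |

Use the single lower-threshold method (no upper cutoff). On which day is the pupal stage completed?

day 6

Daily DD above 16.8 °C: 3.7, 13.8, 5.9, 6.9, 14.7, 2.6, 3.6, 19.3, 15.2, 16.4.
Cumulative: 3.7, 17.5, 23.4, 30.3, 45.0, 47.6, 51.2, 70.5, 85.7, 102.1.
The total first reaches 47 DD on day 6.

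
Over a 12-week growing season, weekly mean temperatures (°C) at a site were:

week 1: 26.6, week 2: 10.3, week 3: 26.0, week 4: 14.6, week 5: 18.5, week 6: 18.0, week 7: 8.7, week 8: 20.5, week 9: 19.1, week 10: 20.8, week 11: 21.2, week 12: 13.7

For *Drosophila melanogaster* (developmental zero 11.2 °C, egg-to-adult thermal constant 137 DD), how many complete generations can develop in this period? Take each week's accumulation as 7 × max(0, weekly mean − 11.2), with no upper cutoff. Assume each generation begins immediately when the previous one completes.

4 generations

Weekly DD (7 × max(0, T̄ − 11.2)): 107.8, 0.0, 103.6, 23.8, 51.1, 47.6, 0.0, 65.1, 55.3, 67.2, 70.0, 17.5.
Season total = 609.0 DD.
Complete generations = ⌊609.0 / 137⌋ = 4.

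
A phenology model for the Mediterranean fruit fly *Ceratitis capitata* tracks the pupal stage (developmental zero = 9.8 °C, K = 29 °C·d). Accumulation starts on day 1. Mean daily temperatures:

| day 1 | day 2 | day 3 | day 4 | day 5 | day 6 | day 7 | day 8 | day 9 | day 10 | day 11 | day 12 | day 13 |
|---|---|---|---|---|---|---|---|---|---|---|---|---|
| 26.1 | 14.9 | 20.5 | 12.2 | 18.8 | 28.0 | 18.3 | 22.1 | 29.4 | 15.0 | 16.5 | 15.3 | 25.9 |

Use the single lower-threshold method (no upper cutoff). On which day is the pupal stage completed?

Daily DD above 9.8 °C: 16.3, 5.1, 10.7, 2.4, 9.0, 18.2, 8.5, 12.3, 19.6, 5.2, 6.7, 5.5, 16.1.
Cumulative: 16.3, 21.4, 32.1, 34.5, 43.5, 61.7, 70.2, 82.5, 102.1, 107.3, 114.0, 119.5, 135.6.
The total first reaches 29 DD on day 3.

day 3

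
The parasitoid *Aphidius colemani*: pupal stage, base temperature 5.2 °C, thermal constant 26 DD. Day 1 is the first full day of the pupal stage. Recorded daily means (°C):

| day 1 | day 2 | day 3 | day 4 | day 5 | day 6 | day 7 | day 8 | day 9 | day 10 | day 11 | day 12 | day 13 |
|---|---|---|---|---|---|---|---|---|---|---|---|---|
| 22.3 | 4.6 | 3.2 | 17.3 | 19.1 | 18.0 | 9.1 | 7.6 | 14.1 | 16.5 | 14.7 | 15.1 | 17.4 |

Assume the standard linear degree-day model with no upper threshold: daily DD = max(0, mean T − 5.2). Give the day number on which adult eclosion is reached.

Daily DD above 5.2 °C: 17.1, 0.0, 0.0, 12.1, 13.9, 12.8, 3.9, 2.4, 8.9, 11.3, 9.5, 9.9, 12.2.
Cumulative: 17.1, 17.1, 17.1, 29.2, 43.1, 55.9, 59.8, 62.2, 71.1, 82.4, 91.9, 101.8, 114.0.
The total first reaches 26 DD on day 4.

day 4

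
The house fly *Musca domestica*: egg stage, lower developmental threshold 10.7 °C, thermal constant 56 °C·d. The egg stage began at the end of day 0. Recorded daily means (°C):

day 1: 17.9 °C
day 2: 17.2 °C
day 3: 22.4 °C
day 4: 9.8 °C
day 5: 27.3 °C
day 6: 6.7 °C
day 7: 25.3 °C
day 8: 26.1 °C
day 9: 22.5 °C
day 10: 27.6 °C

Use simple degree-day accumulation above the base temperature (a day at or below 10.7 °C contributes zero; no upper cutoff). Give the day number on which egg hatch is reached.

day 7

Daily DD above 10.7 °C: 7.2, 6.5, 11.7, 0.0, 16.6, 0.0, 14.6, 15.4, 11.8, 16.9.
Cumulative: 7.2, 13.7, 25.4, 25.4, 42.0, 42.0, 56.6, 72.0, 83.8, 100.7.
The total first reaches 56 DD on day 7.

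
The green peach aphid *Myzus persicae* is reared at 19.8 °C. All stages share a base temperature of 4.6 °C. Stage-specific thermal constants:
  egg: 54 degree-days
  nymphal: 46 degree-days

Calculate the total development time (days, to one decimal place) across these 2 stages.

Daily accumulation at 19.8 °C = 19.8 − 4.6 = 15.2 DD/day.
Total K = 54 + 46 = 100 DD.
Total duration = 100 / 15.2 = 6.579 ≈ 6.6 days.

6.6 days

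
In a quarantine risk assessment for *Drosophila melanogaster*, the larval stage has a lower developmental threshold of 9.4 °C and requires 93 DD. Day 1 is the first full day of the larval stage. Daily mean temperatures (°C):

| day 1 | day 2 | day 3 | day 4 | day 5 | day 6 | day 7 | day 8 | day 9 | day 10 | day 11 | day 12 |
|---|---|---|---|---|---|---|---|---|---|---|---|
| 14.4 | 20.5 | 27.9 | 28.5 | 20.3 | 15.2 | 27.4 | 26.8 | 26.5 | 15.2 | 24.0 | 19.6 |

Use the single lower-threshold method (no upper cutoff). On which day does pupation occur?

Daily DD above 9.4 °C: 5.0, 11.1, 18.5, 19.1, 10.9, 5.8, 18.0, 17.4, 17.1, 5.8, 14.6, 10.2.
Cumulative: 5.0, 16.1, 34.6, 53.7, 64.6, 70.4, 88.4, 105.8, 122.9, 128.7, 143.3, 153.5.
The total first reaches 93 DD on day 8.

day 8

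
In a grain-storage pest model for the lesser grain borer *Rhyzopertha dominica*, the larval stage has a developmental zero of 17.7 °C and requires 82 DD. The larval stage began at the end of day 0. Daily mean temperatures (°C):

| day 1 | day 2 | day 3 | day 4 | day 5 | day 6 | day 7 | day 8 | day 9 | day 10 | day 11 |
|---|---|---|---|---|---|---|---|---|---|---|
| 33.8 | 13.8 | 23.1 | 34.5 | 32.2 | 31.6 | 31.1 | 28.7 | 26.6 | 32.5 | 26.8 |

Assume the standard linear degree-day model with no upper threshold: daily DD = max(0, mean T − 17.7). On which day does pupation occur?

Daily DD above 17.7 °C: 16.1, 0.0, 5.4, 16.8, 14.5, 13.9, 13.4, 11.0, 8.9, 14.8, 9.1.
Cumulative: 16.1, 16.1, 21.5, 38.3, 52.8, 66.7, 80.1, 91.1, 100.0, 114.8, 123.9.
The total first reaches 82 DD on day 8.

day 8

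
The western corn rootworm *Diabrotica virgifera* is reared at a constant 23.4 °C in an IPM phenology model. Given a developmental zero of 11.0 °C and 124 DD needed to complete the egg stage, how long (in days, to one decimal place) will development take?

Daily accumulation = 23.4 − 11.0 = 12.4 DD/day.
Duration = 124 / 12.4 = 10.000 ≈ 10.0 days.

10.0 days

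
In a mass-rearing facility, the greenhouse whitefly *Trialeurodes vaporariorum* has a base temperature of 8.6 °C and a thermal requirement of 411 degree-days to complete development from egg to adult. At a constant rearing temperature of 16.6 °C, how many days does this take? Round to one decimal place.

51.4 days

Daily accumulation = 16.6 − 8.6 = 8.0 DD/day.
Duration = 411 / 8.0 = 51.375 ≈ 51.4 days.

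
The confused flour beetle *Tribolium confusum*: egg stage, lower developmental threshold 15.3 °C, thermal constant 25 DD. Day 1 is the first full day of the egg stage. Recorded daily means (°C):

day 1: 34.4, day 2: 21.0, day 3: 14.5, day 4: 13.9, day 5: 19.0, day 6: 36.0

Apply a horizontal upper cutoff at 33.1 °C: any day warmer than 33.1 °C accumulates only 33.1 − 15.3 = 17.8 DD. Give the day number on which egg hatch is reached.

Daily DD above 15.3 °C (capped at 17.8): 17.8, 5.7, 0.0, 0.0, 3.7, 17.8.
Cumulative: 17.8, 23.5, 23.5, 23.5, 27.2, 45.0.
The total first reaches 25 DD on day 5.

day 5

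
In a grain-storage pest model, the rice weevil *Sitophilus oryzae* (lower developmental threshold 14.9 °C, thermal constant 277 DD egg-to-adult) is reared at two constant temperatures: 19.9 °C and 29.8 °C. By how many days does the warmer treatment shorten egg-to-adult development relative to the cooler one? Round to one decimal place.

At 19.9 °C: 277 / (19.9 − 14.9) = 277 / 5.0 = 55.400 d.
At 29.8 °C: 277 / (29.8 − 14.9) = 277 / 14.9 = 18.591 d.
Difference = |55.400 − 18.591| = 36.809 ≈ 36.8 days.

36.8 days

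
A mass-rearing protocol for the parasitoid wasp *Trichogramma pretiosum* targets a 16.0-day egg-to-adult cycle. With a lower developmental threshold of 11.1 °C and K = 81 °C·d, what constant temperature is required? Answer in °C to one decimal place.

Required daily accumulation = 81 / 16.0 = 5.062 DD/day.
T = T_base + 5.062 = 11.1 + 5.062 = 16.163 ≈ 16.2 °C.

16.2 °C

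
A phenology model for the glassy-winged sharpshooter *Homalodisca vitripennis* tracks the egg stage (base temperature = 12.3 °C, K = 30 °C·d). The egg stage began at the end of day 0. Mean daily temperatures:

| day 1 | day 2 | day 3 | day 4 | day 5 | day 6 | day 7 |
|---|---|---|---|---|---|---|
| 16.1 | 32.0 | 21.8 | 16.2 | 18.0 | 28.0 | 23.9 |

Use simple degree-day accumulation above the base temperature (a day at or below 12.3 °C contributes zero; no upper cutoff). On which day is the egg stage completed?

day 3

Daily DD above 12.3 °C: 3.8, 19.7, 9.5, 3.9, 5.7, 15.7, 11.6.
Cumulative: 3.8, 23.5, 33.0, 36.9, 42.6, 58.3, 69.9.
The total first reaches 30 DD on day 3.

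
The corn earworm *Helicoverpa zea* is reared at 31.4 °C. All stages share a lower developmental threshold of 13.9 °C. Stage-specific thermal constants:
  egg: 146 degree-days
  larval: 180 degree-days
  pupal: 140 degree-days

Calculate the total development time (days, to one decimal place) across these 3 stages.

26.6 days

Daily accumulation at 31.4 °C = 31.4 − 13.9 = 17.5 DD/day.
Total K = 146 + 180 + 140 = 466 DD.
Total duration = 466 / 17.5 = 26.629 ≈ 26.6 days.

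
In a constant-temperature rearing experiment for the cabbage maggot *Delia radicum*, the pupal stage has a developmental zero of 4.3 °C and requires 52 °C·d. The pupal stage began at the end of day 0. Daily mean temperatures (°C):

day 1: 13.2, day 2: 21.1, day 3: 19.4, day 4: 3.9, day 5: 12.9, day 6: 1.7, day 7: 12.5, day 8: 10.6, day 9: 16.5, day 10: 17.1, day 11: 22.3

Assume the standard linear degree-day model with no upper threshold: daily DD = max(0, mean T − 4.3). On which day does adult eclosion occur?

day 7

Daily DD above 4.3 °C: 8.9, 16.8, 15.1, 0.0, 8.6, 0.0, 8.2, 6.3, 12.2, 12.8, 18.0.
Cumulative: 8.9, 25.7, 40.8, 40.8, 49.4, 49.4, 57.6, 63.9, 76.1, 88.9, 106.9.
The total first reaches 52 DD on day 7.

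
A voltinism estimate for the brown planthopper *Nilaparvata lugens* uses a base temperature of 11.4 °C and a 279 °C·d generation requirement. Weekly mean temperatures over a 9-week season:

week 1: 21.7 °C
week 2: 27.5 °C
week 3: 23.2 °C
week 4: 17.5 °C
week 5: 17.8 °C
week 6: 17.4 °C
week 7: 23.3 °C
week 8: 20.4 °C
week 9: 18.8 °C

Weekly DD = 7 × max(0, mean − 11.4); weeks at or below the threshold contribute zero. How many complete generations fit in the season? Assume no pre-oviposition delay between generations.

Weekly DD (7 × max(0, T̄ − 11.4)): 72.1, 112.7, 82.6, 42.7, 44.8, 42.0, 83.3, 63.0, 51.8.
Season total = 595.0 DD.
Complete generations = ⌊595.0 / 279⌋ = 2.

2 generations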